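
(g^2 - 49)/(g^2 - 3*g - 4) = (49 - g^2)/(-g^2 + 3*g + 4)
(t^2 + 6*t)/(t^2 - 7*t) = (t + 6)/(t - 7)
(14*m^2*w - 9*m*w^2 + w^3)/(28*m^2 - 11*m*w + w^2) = w*(-2*m + w)/(-4*m + w)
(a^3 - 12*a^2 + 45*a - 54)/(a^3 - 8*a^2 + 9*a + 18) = (a - 3)/(a + 1)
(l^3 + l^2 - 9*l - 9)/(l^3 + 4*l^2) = (l^3 + l^2 - 9*l - 9)/(l^2*(l + 4))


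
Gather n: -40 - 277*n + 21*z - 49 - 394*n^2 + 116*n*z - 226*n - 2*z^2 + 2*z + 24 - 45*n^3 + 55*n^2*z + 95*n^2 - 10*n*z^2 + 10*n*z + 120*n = -45*n^3 + n^2*(55*z - 299) + n*(-10*z^2 + 126*z - 383) - 2*z^2 + 23*z - 65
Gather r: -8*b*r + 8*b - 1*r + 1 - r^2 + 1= 8*b - r^2 + r*(-8*b - 1) + 2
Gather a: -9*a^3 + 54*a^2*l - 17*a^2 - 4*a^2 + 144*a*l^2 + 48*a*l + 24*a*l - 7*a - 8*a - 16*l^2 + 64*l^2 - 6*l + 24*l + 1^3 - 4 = -9*a^3 + a^2*(54*l - 21) + a*(144*l^2 + 72*l - 15) + 48*l^2 + 18*l - 3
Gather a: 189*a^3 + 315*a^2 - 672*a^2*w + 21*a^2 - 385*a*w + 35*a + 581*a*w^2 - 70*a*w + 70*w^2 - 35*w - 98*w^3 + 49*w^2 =189*a^3 + a^2*(336 - 672*w) + a*(581*w^2 - 455*w + 35) - 98*w^3 + 119*w^2 - 35*w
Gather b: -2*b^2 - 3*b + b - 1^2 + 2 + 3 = -2*b^2 - 2*b + 4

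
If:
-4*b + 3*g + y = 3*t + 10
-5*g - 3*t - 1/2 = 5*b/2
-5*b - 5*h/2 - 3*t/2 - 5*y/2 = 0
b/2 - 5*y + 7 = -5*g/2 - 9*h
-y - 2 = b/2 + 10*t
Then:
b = -112283/97250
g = 33799/48625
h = 31081/97250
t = -14121/38900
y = 429333/194500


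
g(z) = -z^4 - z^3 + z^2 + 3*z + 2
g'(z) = -4*z^3 - 3*z^2 + 2*z + 3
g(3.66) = -202.09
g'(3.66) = -225.98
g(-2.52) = -23.53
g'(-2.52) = 42.92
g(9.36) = -8377.78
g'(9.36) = -3521.21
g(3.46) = -160.39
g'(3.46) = -191.68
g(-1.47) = -1.74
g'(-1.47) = 6.28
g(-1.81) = -4.96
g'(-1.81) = 13.27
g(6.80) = -2383.93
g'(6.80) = -1379.85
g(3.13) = -105.46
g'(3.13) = -142.79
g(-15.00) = -47068.00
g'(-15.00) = 12798.00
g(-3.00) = -52.00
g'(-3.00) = 78.00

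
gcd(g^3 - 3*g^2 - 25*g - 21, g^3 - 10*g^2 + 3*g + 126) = g^2 - 4*g - 21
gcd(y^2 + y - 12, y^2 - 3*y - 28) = y + 4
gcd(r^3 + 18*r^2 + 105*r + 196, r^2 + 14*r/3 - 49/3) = r + 7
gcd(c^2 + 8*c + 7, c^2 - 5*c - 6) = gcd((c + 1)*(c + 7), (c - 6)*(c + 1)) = c + 1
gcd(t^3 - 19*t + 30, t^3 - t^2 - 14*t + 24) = t^2 - 5*t + 6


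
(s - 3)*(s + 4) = s^2 + s - 12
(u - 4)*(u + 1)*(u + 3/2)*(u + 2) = u^4 + u^3/2 - 23*u^2/2 - 23*u - 12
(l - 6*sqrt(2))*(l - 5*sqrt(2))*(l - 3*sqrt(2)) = l^3 - 14*sqrt(2)*l^2 + 126*l - 180*sqrt(2)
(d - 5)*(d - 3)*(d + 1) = d^3 - 7*d^2 + 7*d + 15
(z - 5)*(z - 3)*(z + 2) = z^3 - 6*z^2 - z + 30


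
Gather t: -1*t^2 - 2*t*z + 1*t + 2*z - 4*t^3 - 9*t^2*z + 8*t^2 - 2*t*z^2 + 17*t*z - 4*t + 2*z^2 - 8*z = -4*t^3 + t^2*(7 - 9*z) + t*(-2*z^2 + 15*z - 3) + 2*z^2 - 6*z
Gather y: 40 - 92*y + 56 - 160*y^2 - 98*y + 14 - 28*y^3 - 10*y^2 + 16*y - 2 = -28*y^3 - 170*y^2 - 174*y + 108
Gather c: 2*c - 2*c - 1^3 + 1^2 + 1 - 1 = 0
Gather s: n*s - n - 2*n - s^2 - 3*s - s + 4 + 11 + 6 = -3*n - s^2 + s*(n - 4) + 21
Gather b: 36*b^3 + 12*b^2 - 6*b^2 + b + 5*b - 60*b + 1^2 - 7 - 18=36*b^3 + 6*b^2 - 54*b - 24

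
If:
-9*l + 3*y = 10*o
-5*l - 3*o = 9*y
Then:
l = -99*y/23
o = 96*y/23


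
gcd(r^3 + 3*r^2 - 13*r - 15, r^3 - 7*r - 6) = r^2 - 2*r - 3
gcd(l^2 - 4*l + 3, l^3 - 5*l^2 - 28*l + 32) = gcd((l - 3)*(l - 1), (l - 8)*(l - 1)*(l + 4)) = l - 1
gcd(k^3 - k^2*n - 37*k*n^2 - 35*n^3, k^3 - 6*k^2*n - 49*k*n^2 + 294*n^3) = k - 7*n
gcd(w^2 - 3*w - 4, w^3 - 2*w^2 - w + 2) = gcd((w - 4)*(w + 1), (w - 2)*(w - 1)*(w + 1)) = w + 1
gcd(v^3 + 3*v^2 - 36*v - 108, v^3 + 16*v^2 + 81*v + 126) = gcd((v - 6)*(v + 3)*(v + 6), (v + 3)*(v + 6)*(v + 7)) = v^2 + 9*v + 18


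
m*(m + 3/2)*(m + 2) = m^3 + 7*m^2/2 + 3*m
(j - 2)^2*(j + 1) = j^3 - 3*j^2 + 4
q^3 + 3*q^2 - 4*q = q*(q - 1)*(q + 4)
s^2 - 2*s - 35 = (s - 7)*(s + 5)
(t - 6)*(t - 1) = t^2 - 7*t + 6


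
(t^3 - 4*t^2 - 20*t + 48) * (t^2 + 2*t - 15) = t^5 - 2*t^4 - 43*t^3 + 68*t^2 + 396*t - 720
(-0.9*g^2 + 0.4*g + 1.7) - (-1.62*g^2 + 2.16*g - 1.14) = 0.72*g^2 - 1.76*g + 2.84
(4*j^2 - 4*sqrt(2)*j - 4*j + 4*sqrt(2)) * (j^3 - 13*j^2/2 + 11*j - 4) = 4*j^5 - 30*j^4 - 4*sqrt(2)*j^4 + 30*sqrt(2)*j^3 + 70*j^3 - 70*sqrt(2)*j^2 - 60*j^2 + 16*j + 60*sqrt(2)*j - 16*sqrt(2)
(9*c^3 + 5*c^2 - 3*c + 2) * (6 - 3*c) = -27*c^4 + 39*c^3 + 39*c^2 - 24*c + 12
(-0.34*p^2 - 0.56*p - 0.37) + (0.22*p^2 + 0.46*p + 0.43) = -0.12*p^2 - 0.1*p + 0.06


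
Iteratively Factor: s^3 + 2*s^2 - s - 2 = (s + 1)*(s^2 + s - 2) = (s + 1)*(s + 2)*(s - 1)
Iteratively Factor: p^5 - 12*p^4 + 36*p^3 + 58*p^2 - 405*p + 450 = (p + 3)*(p^4 - 15*p^3 + 81*p^2 - 185*p + 150) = (p - 5)*(p + 3)*(p^3 - 10*p^2 + 31*p - 30) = (p - 5)*(p - 3)*(p + 3)*(p^2 - 7*p + 10) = (p - 5)*(p - 3)*(p - 2)*(p + 3)*(p - 5)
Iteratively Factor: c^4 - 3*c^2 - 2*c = (c + 1)*(c^3 - c^2 - 2*c) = c*(c + 1)*(c^2 - c - 2) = c*(c - 2)*(c + 1)*(c + 1)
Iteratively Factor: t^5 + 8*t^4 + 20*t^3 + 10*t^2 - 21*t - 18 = (t - 1)*(t^4 + 9*t^3 + 29*t^2 + 39*t + 18) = (t - 1)*(t + 3)*(t^3 + 6*t^2 + 11*t + 6) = (t - 1)*(t + 3)^2*(t^2 + 3*t + 2) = (t - 1)*(t + 2)*(t + 3)^2*(t + 1)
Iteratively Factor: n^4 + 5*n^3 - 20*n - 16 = (n + 2)*(n^3 + 3*n^2 - 6*n - 8) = (n + 2)*(n + 4)*(n^2 - n - 2) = (n + 1)*(n + 2)*(n + 4)*(n - 2)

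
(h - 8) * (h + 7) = h^2 - h - 56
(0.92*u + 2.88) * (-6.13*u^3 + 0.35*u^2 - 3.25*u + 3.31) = -5.6396*u^4 - 17.3324*u^3 - 1.982*u^2 - 6.3148*u + 9.5328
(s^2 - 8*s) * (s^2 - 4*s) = s^4 - 12*s^3 + 32*s^2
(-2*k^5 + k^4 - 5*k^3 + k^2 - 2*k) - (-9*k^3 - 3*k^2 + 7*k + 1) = -2*k^5 + k^4 + 4*k^3 + 4*k^2 - 9*k - 1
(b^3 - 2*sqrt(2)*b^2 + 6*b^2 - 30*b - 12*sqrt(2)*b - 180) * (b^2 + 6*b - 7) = b^5 - 2*sqrt(2)*b^4 + 12*b^4 - 24*sqrt(2)*b^3 - b^3 - 402*b^2 - 58*sqrt(2)*b^2 - 870*b + 84*sqrt(2)*b + 1260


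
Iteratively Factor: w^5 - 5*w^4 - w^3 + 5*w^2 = (w - 1)*(w^4 - 4*w^3 - 5*w^2) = (w - 5)*(w - 1)*(w^3 + w^2) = w*(w - 5)*(w - 1)*(w^2 + w) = w*(w - 5)*(w - 1)*(w + 1)*(w)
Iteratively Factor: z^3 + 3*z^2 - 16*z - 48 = (z + 4)*(z^2 - z - 12) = (z - 4)*(z + 4)*(z + 3)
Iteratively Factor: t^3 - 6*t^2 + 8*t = (t)*(t^2 - 6*t + 8) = t*(t - 2)*(t - 4)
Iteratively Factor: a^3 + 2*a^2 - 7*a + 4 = (a - 1)*(a^2 + 3*a - 4) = (a - 1)*(a + 4)*(a - 1)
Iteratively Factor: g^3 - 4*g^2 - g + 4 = (g - 4)*(g^2 - 1) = (g - 4)*(g + 1)*(g - 1)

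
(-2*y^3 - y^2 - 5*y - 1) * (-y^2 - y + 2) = 2*y^5 + 3*y^4 + 2*y^3 + 4*y^2 - 9*y - 2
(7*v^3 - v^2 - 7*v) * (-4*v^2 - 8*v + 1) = -28*v^5 - 52*v^4 + 43*v^3 + 55*v^2 - 7*v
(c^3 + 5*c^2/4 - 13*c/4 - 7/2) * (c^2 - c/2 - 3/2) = c^5 + 3*c^4/4 - 43*c^3/8 - 15*c^2/4 + 53*c/8 + 21/4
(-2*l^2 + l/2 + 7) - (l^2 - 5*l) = -3*l^2 + 11*l/2 + 7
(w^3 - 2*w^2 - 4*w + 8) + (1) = w^3 - 2*w^2 - 4*w + 9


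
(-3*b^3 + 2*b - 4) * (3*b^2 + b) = -9*b^5 - 3*b^4 + 6*b^3 - 10*b^2 - 4*b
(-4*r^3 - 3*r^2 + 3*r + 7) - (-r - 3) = -4*r^3 - 3*r^2 + 4*r + 10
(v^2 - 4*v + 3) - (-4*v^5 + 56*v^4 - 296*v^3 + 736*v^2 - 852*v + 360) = 4*v^5 - 56*v^4 + 296*v^3 - 735*v^2 + 848*v - 357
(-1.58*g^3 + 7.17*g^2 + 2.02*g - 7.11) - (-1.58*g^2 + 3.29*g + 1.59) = -1.58*g^3 + 8.75*g^2 - 1.27*g - 8.7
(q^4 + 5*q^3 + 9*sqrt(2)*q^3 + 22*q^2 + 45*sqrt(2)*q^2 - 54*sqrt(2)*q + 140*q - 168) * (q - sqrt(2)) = q^5 + 5*q^4 + 8*sqrt(2)*q^4 + 4*q^3 + 40*sqrt(2)*q^3 - 76*sqrt(2)*q^2 + 50*q^2 - 140*sqrt(2)*q - 60*q + 168*sqrt(2)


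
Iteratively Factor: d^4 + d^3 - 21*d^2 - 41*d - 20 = (d + 4)*(d^3 - 3*d^2 - 9*d - 5) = (d + 1)*(d + 4)*(d^2 - 4*d - 5) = (d - 5)*(d + 1)*(d + 4)*(d + 1)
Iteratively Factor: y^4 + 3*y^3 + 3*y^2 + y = (y + 1)*(y^3 + 2*y^2 + y) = (y + 1)^2*(y^2 + y) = y*(y + 1)^2*(y + 1)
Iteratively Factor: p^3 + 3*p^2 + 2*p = (p + 2)*(p^2 + p) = p*(p + 2)*(p + 1)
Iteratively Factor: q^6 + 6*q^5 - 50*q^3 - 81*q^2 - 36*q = (q - 3)*(q^5 + 9*q^4 + 27*q^3 + 31*q^2 + 12*q) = (q - 3)*(q + 3)*(q^4 + 6*q^3 + 9*q^2 + 4*q) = (q - 3)*(q + 1)*(q + 3)*(q^3 + 5*q^2 + 4*q) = (q - 3)*(q + 1)^2*(q + 3)*(q^2 + 4*q) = q*(q - 3)*(q + 1)^2*(q + 3)*(q + 4)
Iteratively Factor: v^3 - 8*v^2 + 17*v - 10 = (v - 1)*(v^2 - 7*v + 10) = (v - 2)*(v - 1)*(v - 5)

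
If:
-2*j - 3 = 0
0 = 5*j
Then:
No Solution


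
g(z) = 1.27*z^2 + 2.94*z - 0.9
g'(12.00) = 33.42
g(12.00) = 217.26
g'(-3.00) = -4.68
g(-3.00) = 1.71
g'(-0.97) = 0.48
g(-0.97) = -2.56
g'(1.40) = 6.50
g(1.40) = 5.71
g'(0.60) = 4.46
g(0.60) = 1.32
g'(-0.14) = 2.58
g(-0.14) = -1.29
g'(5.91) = 17.95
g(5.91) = 60.83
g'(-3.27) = -5.37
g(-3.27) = 3.07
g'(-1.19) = -0.08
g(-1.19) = -2.60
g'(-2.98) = -4.63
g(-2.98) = 1.62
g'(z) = 2.54*z + 2.94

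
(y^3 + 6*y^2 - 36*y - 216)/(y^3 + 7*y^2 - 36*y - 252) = (y + 6)/(y + 7)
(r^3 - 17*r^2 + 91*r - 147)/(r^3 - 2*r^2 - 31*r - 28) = (r^2 - 10*r + 21)/(r^2 + 5*r + 4)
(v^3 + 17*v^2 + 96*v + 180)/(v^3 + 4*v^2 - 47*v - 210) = (v + 6)/(v - 7)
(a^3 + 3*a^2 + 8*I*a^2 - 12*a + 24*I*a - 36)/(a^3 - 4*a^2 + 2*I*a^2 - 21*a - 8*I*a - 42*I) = (a + 6*I)/(a - 7)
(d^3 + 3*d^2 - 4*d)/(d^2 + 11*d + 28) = d*(d - 1)/(d + 7)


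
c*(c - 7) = c^2 - 7*c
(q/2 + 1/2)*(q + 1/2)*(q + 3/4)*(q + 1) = q^4/2 + 13*q^3/8 + 31*q^2/16 + q + 3/16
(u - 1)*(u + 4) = u^2 + 3*u - 4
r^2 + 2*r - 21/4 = (r - 3/2)*(r + 7/2)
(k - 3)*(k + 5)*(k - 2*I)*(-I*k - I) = -I*k^4 - 2*k^3 - 3*I*k^3 - 6*k^2 + 13*I*k^2 + 26*k + 15*I*k + 30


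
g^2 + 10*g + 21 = (g + 3)*(g + 7)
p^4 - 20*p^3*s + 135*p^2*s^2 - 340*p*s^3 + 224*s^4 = (p - 8*s)*(p - 7*s)*(p - 4*s)*(p - s)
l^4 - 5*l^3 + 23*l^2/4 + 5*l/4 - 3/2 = (l - 3)*(l - 2)*(l - 1/2)*(l + 1/2)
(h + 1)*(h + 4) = h^2 + 5*h + 4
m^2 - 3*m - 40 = (m - 8)*(m + 5)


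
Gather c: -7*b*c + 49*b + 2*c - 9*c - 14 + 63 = 49*b + c*(-7*b - 7) + 49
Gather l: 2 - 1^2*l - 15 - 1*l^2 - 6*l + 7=-l^2 - 7*l - 6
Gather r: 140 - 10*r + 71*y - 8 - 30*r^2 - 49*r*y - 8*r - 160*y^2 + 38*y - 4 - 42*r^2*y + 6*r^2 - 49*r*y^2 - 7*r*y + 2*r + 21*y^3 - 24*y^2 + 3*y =r^2*(-42*y - 24) + r*(-49*y^2 - 56*y - 16) + 21*y^3 - 184*y^2 + 112*y + 128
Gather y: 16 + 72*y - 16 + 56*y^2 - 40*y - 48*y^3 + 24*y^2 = -48*y^3 + 80*y^2 + 32*y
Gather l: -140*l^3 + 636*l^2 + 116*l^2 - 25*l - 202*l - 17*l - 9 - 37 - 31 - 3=-140*l^3 + 752*l^2 - 244*l - 80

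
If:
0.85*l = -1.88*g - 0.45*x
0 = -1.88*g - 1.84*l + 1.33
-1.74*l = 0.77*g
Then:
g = 1.25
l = -0.55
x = -4.17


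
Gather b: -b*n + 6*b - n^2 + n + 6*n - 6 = b*(6 - n) - n^2 + 7*n - 6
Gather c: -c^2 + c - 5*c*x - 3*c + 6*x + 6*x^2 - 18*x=-c^2 + c*(-5*x - 2) + 6*x^2 - 12*x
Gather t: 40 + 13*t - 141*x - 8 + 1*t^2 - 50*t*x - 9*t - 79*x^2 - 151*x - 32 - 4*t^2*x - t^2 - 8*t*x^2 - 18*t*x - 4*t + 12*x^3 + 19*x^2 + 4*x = -4*t^2*x + t*(-8*x^2 - 68*x) + 12*x^3 - 60*x^2 - 288*x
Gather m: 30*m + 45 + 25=30*m + 70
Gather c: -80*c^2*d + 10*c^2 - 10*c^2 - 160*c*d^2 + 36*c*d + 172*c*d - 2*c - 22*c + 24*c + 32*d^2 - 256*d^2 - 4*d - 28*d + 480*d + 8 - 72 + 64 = -80*c^2*d + c*(-160*d^2 + 208*d) - 224*d^2 + 448*d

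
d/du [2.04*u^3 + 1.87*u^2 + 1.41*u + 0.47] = 6.12*u^2 + 3.74*u + 1.41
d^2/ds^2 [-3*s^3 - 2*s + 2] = -18*s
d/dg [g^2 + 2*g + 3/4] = 2*g + 2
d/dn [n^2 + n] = 2*n + 1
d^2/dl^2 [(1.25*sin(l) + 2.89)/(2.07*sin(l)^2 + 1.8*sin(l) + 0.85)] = (-5.35612499999999*sin(l)^5 - 44.875944*sin(l)^4 - 8.39591999999999*sin(l)^3 + 87.188886*sin(l)^2 + 54.931165*sin(l) + 4.73228999999999)/(2.07*sin(l)^2 + 1.8*sin(l) + 0.85)^3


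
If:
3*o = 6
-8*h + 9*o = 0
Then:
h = 9/4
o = 2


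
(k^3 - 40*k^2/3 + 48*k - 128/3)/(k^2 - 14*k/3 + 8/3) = (3*k^2 - 28*k + 32)/(3*k - 2)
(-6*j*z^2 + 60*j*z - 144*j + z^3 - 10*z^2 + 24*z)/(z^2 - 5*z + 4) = (-6*j*z + 36*j + z^2 - 6*z)/(z - 1)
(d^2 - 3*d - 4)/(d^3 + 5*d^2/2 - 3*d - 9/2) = 2*(d - 4)/(2*d^2 + 3*d - 9)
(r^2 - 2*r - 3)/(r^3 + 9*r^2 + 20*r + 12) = (r - 3)/(r^2 + 8*r + 12)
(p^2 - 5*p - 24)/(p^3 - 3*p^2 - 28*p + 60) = (p^2 - 5*p - 24)/(p^3 - 3*p^2 - 28*p + 60)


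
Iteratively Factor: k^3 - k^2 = (k)*(k^2 - k) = k^2*(k - 1)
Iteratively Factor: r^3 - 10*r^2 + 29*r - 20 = (r - 5)*(r^2 - 5*r + 4) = (r - 5)*(r - 4)*(r - 1)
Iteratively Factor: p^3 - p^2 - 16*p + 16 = (p + 4)*(p^2 - 5*p + 4) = (p - 4)*(p + 4)*(p - 1)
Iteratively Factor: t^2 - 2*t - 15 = (t - 5)*(t + 3)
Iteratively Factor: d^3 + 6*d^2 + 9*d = (d)*(d^2 + 6*d + 9) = d*(d + 3)*(d + 3)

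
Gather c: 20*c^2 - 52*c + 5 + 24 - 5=20*c^2 - 52*c + 24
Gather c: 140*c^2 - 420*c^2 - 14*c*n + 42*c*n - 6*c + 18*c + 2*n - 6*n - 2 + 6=-280*c^2 + c*(28*n + 12) - 4*n + 4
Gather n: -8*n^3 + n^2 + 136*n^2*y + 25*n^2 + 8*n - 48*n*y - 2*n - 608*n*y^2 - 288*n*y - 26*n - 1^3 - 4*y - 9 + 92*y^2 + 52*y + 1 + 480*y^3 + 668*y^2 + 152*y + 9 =-8*n^3 + n^2*(136*y + 26) + n*(-608*y^2 - 336*y - 20) + 480*y^3 + 760*y^2 + 200*y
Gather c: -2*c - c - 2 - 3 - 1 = -3*c - 6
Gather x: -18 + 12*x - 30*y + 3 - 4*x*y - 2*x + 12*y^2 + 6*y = x*(10 - 4*y) + 12*y^2 - 24*y - 15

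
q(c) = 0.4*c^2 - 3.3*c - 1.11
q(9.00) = 1.59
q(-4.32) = 20.61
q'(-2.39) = -5.21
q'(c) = 0.8*c - 3.3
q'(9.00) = 3.90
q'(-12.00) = -12.90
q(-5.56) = 29.60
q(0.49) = -2.63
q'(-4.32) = -6.76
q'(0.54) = -2.87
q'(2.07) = -1.64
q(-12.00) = 96.09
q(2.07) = -6.23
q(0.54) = -2.78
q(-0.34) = 0.06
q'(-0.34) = -3.57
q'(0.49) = -2.91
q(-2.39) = 9.06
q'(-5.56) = -7.75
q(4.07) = -7.92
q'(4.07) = -0.04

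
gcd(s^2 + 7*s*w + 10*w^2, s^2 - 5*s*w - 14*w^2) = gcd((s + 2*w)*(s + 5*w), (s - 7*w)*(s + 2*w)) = s + 2*w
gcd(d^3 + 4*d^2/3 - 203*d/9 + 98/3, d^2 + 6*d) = d + 6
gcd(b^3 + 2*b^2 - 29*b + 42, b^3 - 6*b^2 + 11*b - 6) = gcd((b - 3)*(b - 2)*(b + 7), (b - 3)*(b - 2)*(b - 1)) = b^2 - 5*b + 6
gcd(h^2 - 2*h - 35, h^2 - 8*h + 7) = h - 7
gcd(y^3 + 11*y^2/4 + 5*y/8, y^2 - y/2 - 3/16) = y + 1/4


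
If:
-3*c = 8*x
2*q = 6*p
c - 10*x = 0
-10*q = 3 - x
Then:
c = 0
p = -1/10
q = -3/10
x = 0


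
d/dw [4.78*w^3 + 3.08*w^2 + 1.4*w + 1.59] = 14.34*w^2 + 6.16*w + 1.4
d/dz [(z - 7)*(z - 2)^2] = (z - 2)*(3*z - 16)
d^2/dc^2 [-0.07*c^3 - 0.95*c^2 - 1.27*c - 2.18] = -0.42*c - 1.9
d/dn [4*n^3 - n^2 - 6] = 2*n*(6*n - 1)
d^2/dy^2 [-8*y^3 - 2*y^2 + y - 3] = -48*y - 4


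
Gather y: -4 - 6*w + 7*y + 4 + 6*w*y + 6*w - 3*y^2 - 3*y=-3*y^2 + y*(6*w + 4)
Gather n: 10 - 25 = -15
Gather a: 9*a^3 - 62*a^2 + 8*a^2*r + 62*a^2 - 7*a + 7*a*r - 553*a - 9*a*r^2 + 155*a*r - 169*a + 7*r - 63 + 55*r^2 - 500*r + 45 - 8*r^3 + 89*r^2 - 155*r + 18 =9*a^3 + 8*a^2*r + a*(-9*r^2 + 162*r - 729) - 8*r^3 + 144*r^2 - 648*r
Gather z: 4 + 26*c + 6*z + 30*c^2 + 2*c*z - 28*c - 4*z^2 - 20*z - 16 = 30*c^2 - 2*c - 4*z^2 + z*(2*c - 14) - 12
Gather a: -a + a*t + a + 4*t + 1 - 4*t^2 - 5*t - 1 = a*t - 4*t^2 - t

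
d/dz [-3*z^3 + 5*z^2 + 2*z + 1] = -9*z^2 + 10*z + 2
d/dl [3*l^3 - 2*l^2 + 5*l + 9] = 9*l^2 - 4*l + 5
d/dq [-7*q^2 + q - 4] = 1 - 14*q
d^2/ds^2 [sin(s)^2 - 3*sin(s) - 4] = 3*sin(s) + 2*cos(2*s)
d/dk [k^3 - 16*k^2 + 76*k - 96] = 3*k^2 - 32*k + 76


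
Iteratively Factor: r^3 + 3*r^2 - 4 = (r + 2)*(r^2 + r - 2) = (r + 2)^2*(r - 1)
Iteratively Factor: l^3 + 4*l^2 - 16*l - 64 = (l + 4)*(l^2 - 16) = (l - 4)*(l + 4)*(l + 4)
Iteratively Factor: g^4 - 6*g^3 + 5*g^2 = (g)*(g^3 - 6*g^2 + 5*g) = g*(g - 1)*(g^2 - 5*g) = g^2*(g - 1)*(g - 5)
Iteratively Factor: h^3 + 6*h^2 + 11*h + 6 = (h + 2)*(h^2 + 4*h + 3) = (h + 1)*(h + 2)*(h + 3)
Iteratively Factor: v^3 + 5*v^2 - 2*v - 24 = (v - 2)*(v^2 + 7*v + 12) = (v - 2)*(v + 4)*(v + 3)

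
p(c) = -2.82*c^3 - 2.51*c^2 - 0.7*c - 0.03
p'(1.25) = -20.19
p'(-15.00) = -1828.90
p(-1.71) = 7.93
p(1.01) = -6.20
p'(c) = -8.46*c^2 - 5.02*c - 0.7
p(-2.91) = 50.24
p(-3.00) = 55.62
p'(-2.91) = -57.73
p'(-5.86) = -261.80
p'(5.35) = -269.70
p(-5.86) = 485.35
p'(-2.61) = -45.23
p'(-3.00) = -61.78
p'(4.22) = -172.54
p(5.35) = -507.45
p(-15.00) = 8963.22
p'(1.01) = -14.40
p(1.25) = -10.33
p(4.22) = -259.61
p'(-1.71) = -16.85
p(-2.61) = 34.84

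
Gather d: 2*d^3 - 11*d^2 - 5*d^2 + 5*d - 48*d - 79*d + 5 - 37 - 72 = 2*d^3 - 16*d^2 - 122*d - 104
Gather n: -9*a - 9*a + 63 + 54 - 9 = 108 - 18*a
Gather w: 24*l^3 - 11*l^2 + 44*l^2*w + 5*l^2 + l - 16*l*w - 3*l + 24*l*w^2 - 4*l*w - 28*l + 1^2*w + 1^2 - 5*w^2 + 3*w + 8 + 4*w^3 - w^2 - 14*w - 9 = 24*l^3 - 6*l^2 - 30*l + 4*w^3 + w^2*(24*l - 6) + w*(44*l^2 - 20*l - 10)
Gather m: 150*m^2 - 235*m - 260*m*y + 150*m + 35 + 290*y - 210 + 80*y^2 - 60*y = 150*m^2 + m*(-260*y - 85) + 80*y^2 + 230*y - 175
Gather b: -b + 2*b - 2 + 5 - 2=b + 1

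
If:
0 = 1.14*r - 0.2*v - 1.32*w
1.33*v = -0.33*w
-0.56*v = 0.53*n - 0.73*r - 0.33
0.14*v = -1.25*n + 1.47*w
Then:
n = -1.26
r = -1.17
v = 0.26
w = -1.05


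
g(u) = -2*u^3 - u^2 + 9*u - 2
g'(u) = -6*u^2 - 2*u + 9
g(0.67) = 2.98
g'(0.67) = 4.97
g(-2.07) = -7.18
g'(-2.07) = -12.57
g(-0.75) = -8.47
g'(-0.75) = 7.12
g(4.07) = -116.77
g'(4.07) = -98.53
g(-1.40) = -11.07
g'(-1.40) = 0.04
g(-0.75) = -8.47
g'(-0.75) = 7.12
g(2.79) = -28.11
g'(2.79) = -43.28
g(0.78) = 3.46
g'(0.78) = 3.79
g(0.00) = -2.00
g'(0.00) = 9.00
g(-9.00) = 1294.00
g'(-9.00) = -459.00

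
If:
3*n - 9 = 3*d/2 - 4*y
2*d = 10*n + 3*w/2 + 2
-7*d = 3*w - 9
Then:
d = 73 - 80*y/3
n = 79/2 - 44*y/3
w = 560*y/9 - 502/3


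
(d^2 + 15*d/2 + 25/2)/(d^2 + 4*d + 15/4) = 2*(d + 5)/(2*d + 3)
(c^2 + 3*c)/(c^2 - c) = (c + 3)/(c - 1)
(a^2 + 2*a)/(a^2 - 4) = a/(a - 2)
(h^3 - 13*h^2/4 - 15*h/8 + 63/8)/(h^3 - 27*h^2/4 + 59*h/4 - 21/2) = (h + 3/2)/(h - 2)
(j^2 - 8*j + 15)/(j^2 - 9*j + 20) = (j - 3)/(j - 4)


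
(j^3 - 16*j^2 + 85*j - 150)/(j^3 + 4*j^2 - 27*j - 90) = (j^2 - 11*j + 30)/(j^2 + 9*j + 18)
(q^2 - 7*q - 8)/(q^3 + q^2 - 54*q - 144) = (q + 1)/(q^2 + 9*q + 18)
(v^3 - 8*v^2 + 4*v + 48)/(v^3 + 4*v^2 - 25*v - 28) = (v^2 - 4*v - 12)/(v^2 + 8*v + 7)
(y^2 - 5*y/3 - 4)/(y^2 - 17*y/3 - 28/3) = (y - 3)/(y - 7)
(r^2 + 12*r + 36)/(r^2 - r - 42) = (r + 6)/(r - 7)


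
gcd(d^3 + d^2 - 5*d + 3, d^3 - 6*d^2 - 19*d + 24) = d^2 + 2*d - 3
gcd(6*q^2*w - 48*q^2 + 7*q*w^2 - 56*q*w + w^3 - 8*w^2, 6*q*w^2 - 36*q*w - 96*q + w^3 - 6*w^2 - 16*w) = 6*q*w - 48*q + w^2 - 8*w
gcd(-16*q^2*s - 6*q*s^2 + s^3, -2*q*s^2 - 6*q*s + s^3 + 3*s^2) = s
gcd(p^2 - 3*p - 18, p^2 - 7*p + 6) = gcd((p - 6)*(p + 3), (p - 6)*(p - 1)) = p - 6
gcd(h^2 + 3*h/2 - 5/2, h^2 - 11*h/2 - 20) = h + 5/2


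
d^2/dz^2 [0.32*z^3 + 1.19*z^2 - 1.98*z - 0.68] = 1.92*z + 2.38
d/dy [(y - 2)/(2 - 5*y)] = -8/(5*y - 2)^2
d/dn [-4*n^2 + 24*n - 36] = 24 - 8*n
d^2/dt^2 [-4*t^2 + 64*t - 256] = -8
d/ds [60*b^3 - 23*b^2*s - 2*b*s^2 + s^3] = -23*b^2 - 4*b*s + 3*s^2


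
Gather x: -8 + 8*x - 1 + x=9*x - 9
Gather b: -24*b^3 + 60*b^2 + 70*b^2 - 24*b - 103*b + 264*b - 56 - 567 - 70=-24*b^3 + 130*b^2 + 137*b - 693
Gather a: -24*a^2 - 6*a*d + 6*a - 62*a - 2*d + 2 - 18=-24*a^2 + a*(-6*d - 56) - 2*d - 16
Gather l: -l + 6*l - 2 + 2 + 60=5*l + 60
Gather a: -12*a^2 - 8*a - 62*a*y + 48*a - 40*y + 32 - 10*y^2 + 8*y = -12*a^2 + a*(40 - 62*y) - 10*y^2 - 32*y + 32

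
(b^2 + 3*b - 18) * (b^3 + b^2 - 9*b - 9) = b^5 + 4*b^4 - 24*b^3 - 54*b^2 + 135*b + 162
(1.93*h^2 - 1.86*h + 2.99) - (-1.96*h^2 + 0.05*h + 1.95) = 3.89*h^2 - 1.91*h + 1.04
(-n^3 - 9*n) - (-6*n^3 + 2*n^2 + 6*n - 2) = 5*n^3 - 2*n^2 - 15*n + 2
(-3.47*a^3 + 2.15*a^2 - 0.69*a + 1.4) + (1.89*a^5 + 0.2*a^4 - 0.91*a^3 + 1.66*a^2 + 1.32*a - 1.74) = 1.89*a^5 + 0.2*a^4 - 4.38*a^3 + 3.81*a^2 + 0.63*a - 0.34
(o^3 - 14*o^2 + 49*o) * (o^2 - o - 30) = o^5 - 15*o^4 + 33*o^3 + 371*o^2 - 1470*o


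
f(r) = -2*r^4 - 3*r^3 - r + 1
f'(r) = -8*r^3 - 9*r^2 - 1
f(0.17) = 0.81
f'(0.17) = -1.30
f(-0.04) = 1.04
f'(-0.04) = -1.01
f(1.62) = -27.15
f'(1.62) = -58.63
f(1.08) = -6.58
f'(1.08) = -21.58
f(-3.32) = -128.88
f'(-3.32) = 192.55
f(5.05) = -1691.17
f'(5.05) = -1260.82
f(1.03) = -5.56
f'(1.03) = -19.29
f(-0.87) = 2.70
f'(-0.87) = -2.54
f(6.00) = -3245.00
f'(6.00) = -2053.00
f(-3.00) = -77.00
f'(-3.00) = 134.00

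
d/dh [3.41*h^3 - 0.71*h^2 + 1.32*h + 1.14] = 10.23*h^2 - 1.42*h + 1.32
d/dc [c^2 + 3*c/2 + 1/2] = 2*c + 3/2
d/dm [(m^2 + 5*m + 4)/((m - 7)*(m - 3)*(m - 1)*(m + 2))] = 2*(-m^5 - 3*m^4 + 37*m^3 + 52*m^2 - 78*m - 187)/(m^8 - 18*m^7 + 99*m^6 - 80*m^5 - 741*m^4 + 1494*m^3 + 925*m^2 - 3444*m + 1764)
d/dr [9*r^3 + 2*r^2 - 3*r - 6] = 27*r^2 + 4*r - 3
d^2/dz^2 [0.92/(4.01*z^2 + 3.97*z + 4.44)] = (-29.587384*z^2 - 29.292248*z + 0.92*(8.02*z + 3.97)*(16.04*z + 7.94) - 32.760096)/(4.01*z^2 + 3.97*z + 4.44)^3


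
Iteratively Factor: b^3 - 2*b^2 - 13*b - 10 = (b + 1)*(b^2 - 3*b - 10) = (b + 1)*(b + 2)*(b - 5)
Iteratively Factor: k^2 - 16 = (k + 4)*(k - 4)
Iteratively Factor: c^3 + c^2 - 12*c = (c)*(c^2 + c - 12) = c*(c - 3)*(c + 4)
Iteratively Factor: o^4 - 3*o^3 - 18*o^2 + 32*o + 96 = (o + 2)*(o^3 - 5*o^2 - 8*o + 48) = (o + 2)*(o + 3)*(o^2 - 8*o + 16) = (o - 4)*(o + 2)*(o + 3)*(o - 4)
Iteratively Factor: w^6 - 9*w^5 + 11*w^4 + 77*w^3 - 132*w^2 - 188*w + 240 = (w + 2)*(w^5 - 11*w^4 + 33*w^3 + 11*w^2 - 154*w + 120) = (w - 4)*(w + 2)*(w^4 - 7*w^3 + 5*w^2 + 31*w - 30) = (w - 5)*(w - 4)*(w + 2)*(w^3 - 2*w^2 - 5*w + 6) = (w - 5)*(w - 4)*(w + 2)^2*(w^2 - 4*w + 3) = (w - 5)*(w - 4)*(w - 3)*(w + 2)^2*(w - 1)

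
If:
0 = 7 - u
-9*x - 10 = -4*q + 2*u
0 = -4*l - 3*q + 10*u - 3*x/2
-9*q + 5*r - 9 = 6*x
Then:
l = 13 - 33*x/16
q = 9*x/4 + 6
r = 21*x/4 + 63/5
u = 7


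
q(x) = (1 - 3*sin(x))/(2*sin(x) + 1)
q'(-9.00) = 147.47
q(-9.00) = 12.72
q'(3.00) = 3.01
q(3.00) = 0.45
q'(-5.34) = -0.43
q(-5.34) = -0.55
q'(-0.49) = -1278.24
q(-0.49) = 41.05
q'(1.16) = -0.25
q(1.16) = -0.62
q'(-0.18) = -11.94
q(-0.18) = 2.39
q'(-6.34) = -6.35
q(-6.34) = 1.32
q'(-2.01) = 3.24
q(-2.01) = -4.59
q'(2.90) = 2.22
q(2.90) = 0.19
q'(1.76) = 0.11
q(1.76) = -0.66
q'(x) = -2*(1 - 3*sin(x))*cos(x)/(2*sin(x) + 1)^2 - 3*cos(x)/(2*sin(x) + 1) = -5*cos(x)/(2*sin(x) + 1)^2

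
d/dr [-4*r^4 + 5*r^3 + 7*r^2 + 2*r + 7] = -16*r^3 + 15*r^2 + 14*r + 2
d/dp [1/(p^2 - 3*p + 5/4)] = 16*(3 - 2*p)/(4*p^2 - 12*p + 5)^2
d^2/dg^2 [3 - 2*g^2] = -4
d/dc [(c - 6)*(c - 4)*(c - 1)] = 3*c^2 - 22*c + 34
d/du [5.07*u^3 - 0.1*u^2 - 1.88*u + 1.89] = 15.21*u^2 - 0.2*u - 1.88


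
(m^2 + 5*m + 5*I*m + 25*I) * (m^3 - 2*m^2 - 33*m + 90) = m^5 + 3*m^4 + 5*I*m^4 - 43*m^3 + 15*I*m^3 - 75*m^2 - 215*I*m^2 + 450*m - 375*I*m + 2250*I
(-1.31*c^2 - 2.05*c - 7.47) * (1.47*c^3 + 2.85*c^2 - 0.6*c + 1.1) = -1.9257*c^5 - 6.747*c^4 - 16.0374*c^3 - 21.5005*c^2 + 2.227*c - 8.217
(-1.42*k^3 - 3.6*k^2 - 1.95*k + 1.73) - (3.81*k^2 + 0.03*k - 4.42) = -1.42*k^3 - 7.41*k^2 - 1.98*k + 6.15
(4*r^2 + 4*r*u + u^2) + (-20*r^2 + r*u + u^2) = -16*r^2 + 5*r*u + 2*u^2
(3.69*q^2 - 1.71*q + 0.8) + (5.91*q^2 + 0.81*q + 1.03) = 9.6*q^2 - 0.9*q + 1.83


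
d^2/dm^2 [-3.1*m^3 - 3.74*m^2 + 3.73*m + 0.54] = -18.6*m - 7.48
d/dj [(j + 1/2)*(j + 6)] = 2*j + 13/2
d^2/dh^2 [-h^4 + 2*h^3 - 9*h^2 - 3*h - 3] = -12*h^2 + 12*h - 18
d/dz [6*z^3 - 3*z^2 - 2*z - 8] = 18*z^2 - 6*z - 2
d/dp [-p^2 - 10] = -2*p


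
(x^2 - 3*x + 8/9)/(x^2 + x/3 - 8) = (x - 1/3)/(x + 3)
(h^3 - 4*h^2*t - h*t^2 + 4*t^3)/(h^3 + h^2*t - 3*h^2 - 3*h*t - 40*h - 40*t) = (h^2 - 5*h*t + 4*t^2)/(h^2 - 3*h - 40)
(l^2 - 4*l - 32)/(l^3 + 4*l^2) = (l - 8)/l^2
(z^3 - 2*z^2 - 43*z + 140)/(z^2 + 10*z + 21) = (z^2 - 9*z + 20)/(z + 3)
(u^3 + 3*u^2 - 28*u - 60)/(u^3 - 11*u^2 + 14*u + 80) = (u + 6)/(u - 8)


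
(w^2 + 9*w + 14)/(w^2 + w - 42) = (w + 2)/(w - 6)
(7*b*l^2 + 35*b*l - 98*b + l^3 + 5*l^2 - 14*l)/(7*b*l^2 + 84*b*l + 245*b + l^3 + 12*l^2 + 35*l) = (l - 2)/(l + 5)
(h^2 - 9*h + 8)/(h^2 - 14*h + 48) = (h - 1)/(h - 6)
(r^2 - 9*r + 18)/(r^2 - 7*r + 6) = (r - 3)/(r - 1)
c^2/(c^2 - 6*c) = c/(c - 6)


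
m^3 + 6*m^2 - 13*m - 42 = (m - 3)*(m + 2)*(m + 7)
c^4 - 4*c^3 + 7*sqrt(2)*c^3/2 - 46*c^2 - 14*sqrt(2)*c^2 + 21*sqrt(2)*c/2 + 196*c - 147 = (c - 3)*(c - 1)*(c - 7*sqrt(2)/2)*(c + 7*sqrt(2))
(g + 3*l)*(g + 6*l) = g^2 + 9*g*l + 18*l^2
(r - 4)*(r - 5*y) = r^2 - 5*r*y - 4*r + 20*y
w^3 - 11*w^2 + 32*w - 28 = (w - 7)*(w - 2)^2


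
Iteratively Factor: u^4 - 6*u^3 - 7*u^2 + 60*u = (u - 4)*(u^3 - 2*u^2 - 15*u) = u*(u - 4)*(u^2 - 2*u - 15) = u*(u - 4)*(u + 3)*(u - 5)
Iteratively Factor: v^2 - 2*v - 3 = (v + 1)*(v - 3)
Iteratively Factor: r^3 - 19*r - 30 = (r + 3)*(r^2 - 3*r - 10) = (r - 5)*(r + 3)*(r + 2)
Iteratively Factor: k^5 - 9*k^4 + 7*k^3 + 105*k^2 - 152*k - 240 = (k - 4)*(k^4 - 5*k^3 - 13*k^2 + 53*k + 60) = (k - 4)^2*(k^3 - k^2 - 17*k - 15) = (k - 4)^2*(k + 1)*(k^2 - 2*k - 15) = (k - 5)*(k - 4)^2*(k + 1)*(k + 3)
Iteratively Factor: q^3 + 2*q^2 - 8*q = (q - 2)*(q^2 + 4*q) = (q - 2)*(q + 4)*(q)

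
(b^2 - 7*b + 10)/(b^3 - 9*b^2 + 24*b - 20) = 1/(b - 2)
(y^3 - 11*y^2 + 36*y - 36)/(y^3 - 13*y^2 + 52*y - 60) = (y - 3)/(y - 5)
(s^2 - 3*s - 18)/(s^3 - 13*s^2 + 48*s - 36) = (s + 3)/(s^2 - 7*s + 6)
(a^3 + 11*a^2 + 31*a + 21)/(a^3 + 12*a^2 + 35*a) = (a^2 + 4*a + 3)/(a*(a + 5))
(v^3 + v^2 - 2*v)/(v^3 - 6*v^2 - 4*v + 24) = v*(v - 1)/(v^2 - 8*v + 12)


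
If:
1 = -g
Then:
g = -1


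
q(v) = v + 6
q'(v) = 1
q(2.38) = 8.38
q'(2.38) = 1.00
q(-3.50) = 2.50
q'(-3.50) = 1.00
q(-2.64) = 3.36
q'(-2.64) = 1.00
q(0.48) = 6.48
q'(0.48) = 1.00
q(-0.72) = 5.28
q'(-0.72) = 1.00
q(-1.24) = 4.76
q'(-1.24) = 1.00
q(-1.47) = 4.53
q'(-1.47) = 1.00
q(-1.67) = 4.33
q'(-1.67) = 1.00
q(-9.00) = -3.00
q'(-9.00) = 1.00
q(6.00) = 12.00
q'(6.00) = 1.00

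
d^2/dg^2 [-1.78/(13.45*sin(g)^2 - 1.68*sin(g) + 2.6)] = (1288.0258*sin(g)^4 - 120.66264*sin(g)^3 - 2176.001228*sin(g)^2 + 249.10032*sin(g) + 114.445456)/(13.45*sin(g)^2 - 1.68*sin(g) + 2.6)^3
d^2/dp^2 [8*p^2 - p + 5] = 16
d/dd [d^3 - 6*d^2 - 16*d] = 3*d^2 - 12*d - 16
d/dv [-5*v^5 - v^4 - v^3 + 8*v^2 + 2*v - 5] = -25*v^4 - 4*v^3 - 3*v^2 + 16*v + 2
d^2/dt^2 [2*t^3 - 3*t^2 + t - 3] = 12*t - 6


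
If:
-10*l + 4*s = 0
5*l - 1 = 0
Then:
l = 1/5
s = 1/2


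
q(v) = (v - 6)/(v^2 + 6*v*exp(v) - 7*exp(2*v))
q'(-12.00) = -0.01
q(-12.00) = -0.13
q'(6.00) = 0.00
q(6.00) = 0.00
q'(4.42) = -0.00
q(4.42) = 0.00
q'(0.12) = -1.02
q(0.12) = 0.73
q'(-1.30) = -34.06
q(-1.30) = 7.64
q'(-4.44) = -0.20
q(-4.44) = -0.54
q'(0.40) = -0.80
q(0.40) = 0.47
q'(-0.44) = -1.72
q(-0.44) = 1.46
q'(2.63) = -0.01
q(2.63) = 0.00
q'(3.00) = -0.00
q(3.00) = 0.00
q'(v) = (v - 6)*(-6*v*exp(v) - 2*v + 14*exp(2*v) - 6*exp(v))/(v^2 + 6*v*exp(v) - 7*exp(2*v))^2 + 1/(v^2 + 6*v*exp(v) - 7*exp(2*v)) = (v^2 + 6*v*exp(v) - 2*(v - 6)*(3*v*exp(v) + v - 7*exp(2*v) + 3*exp(v)) - 7*exp(2*v))/(v^2 + 6*v*exp(v) - 7*exp(2*v))^2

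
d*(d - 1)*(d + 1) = d^3 - d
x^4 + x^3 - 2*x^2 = x^2*(x - 1)*(x + 2)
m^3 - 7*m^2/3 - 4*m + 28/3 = (m - 7/3)*(m - 2)*(m + 2)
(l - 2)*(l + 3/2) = l^2 - l/2 - 3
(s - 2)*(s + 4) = s^2 + 2*s - 8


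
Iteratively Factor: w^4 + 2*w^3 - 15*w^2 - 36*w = (w - 4)*(w^3 + 6*w^2 + 9*w) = (w - 4)*(w + 3)*(w^2 + 3*w) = w*(w - 4)*(w + 3)*(w + 3)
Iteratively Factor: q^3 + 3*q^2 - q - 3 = (q - 1)*(q^2 + 4*q + 3) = (q - 1)*(q + 3)*(q + 1)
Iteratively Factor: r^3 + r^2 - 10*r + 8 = (r - 1)*(r^2 + 2*r - 8) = (r - 2)*(r - 1)*(r + 4)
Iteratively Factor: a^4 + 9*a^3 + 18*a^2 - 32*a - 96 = (a + 4)*(a^3 + 5*a^2 - 2*a - 24) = (a + 4)^2*(a^2 + a - 6) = (a + 3)*(a + 4)^2*(a - 2)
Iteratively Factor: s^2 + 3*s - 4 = (s + 4)*(s - 1)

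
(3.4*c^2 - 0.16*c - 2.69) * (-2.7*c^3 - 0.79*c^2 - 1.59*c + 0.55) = -9.18*c^5 - 2.254*c^4 + 1.9834*c^3 + 4.2495*c^2 + 4.1891*c - 1.4795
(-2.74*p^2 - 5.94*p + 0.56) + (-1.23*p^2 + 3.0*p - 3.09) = -3.97*p^2 - 2.94*p - 2.53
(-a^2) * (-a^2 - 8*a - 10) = a^4 + 8*a^3 + 10*a^2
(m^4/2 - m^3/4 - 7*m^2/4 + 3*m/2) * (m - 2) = m^5/2 - 5*m^4/4 - 5*m^3/4 + 5*m^2 - 3*m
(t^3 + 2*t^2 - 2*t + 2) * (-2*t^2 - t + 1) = -2*t^5 - 5*t^4 + 3*t^3 - 4*t + 2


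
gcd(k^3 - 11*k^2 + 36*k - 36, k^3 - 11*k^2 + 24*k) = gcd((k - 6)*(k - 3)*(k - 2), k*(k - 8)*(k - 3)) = k - 3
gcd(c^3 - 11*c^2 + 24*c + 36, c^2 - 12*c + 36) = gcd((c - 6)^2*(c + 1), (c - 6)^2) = c^2 - 12*c + 36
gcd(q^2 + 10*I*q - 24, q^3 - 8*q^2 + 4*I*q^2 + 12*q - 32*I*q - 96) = q + 6*I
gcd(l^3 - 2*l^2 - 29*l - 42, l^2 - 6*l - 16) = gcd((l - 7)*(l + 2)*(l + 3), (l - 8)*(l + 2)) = l + 2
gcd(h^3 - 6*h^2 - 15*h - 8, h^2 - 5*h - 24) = h - 8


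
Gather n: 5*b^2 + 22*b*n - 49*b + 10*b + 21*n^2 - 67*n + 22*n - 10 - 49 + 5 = 5*b^2 - 39*b + 21*n^2 + n*(22*b - 45) - 54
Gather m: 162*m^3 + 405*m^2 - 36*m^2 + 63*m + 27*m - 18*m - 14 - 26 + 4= 162*m^3 + 369*m^2 + 72*m - 36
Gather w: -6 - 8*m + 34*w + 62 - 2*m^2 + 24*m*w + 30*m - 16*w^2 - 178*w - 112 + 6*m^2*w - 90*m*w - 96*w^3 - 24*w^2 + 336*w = -2*m^2 + 22*m - 96*w^3 - 40*w^2 + w*(6*m^2 - 66*m + 192) - 56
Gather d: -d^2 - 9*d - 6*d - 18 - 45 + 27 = -d^2 - 15*d - 36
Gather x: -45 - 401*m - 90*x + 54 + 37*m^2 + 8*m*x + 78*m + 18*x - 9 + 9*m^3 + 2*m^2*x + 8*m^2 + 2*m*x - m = 9*m^3 + 45*m^2 - 324*m + x*(2*m^2 + 10*m - 72)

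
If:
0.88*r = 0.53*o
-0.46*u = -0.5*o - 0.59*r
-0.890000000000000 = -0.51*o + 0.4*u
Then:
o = -3.81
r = -2.29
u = -7.08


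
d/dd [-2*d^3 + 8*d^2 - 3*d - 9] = -6*d^2 + 16*d - 3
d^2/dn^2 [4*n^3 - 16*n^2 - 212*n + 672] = 24*n - 32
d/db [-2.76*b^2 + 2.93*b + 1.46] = 2.93 - 5.52*b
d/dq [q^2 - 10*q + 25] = 2*q - 10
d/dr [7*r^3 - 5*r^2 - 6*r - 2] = 21*r^2 - 10*r - 6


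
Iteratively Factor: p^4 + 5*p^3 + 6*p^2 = (p)*(p^3 + 5*p^2 + 6*p) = p*(p + 3)*(p^2 + 2*p) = p^2*(p + 3)*(p + 2)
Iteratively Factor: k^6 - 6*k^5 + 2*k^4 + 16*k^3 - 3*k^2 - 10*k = (k)*(k^5 - 6*k^4 + 2*k^3 + 16*k^2 - 3*k - 10) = k*(k - 5)*(k^4 - k^3 - 3*k^2 + k + 2) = k*(k - 5)*(k - 1)*(k^3 - 3*k - 2) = k*(k - 5)*(k - 1)*(k + 1)*(k^2 - k - 2) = k*(k - 5)*(k - 2)*(k - 1)*(k + 1)*(k + 1)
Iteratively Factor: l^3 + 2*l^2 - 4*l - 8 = (l + 2)*(l^2 - 4) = (l + 2)^2*(l - 2)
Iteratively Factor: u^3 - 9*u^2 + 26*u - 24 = (u - 2)*(u^2 - 7*u + 12) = (u - 4)*(u - 2)*(u - 3)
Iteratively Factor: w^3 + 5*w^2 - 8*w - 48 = (w + 4)*(w^2 + w - 12) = (w - 3)*(w + 4)*(w + 4)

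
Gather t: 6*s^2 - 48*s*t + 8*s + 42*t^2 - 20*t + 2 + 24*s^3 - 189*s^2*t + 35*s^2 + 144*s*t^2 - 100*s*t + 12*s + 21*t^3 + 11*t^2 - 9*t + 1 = 24*s^3 + 41*s^2 + 20*s + 21*t^3 + t^2*(144*s + 53) + t*(-189*s^2 - 148*s - 29) + 3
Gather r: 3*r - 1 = 3*r - 1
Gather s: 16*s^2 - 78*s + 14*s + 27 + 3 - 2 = 16*s^2 - 64*s + 28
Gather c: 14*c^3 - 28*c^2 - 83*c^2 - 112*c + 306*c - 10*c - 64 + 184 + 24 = 14*c^3 - 111*c^2 + 184*c + 144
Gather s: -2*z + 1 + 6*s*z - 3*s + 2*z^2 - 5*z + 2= s*(6*z - 3) + 2*z^2 - 7*z + 3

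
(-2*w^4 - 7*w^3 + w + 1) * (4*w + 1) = -8*w^5 - 30*w^4 - 7*w^3 + 4*w^2 + 5*w + 1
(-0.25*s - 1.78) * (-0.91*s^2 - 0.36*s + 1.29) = 0.2275*s^3 + 1.7098*s^2 + 0.3183*s - 2.2962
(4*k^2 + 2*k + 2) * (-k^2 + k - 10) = -4*k^4 + 2*k^3 - 40*k^2 - 18*k - 20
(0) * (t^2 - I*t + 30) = 0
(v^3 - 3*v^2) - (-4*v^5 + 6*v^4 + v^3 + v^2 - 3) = 4*v^5 - 6*v^4 - 4*v^2 + 3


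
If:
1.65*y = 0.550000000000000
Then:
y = 0.33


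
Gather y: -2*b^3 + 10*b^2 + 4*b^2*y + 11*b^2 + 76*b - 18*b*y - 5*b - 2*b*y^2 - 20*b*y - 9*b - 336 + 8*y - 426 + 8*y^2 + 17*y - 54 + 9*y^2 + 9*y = -2*b^3 + 21*b^2 + 62*b + y^2*(17 - 2*b) + y*(4*b^2 - 38*b + 34) - 816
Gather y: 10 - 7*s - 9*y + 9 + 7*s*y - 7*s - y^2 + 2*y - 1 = -14*s - y^2 + y*(7*s - 7) + 18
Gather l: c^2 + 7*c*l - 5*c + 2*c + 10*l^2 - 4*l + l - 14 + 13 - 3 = c^2 - 3*c + 10*l^2 + l*(7*c - 3) - 4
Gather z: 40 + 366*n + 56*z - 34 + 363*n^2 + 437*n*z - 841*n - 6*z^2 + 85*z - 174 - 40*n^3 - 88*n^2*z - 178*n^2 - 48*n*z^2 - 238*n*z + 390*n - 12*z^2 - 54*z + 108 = -40*n^3 + 185*n^2 - 85*n + z^2*(-48*n - 18) + z*(-88*n^2 + 199*n + 87) - 60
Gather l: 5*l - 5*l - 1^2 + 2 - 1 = 0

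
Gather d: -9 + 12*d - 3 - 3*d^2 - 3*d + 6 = -3*d^2 + 9*d - 6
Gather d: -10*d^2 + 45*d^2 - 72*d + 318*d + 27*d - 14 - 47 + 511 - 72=35*d^2 + 273*d + 378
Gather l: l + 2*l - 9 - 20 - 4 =3*l - 33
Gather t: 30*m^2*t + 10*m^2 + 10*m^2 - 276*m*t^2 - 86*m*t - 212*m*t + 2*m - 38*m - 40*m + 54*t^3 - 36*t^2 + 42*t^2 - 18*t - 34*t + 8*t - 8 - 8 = 20*m^2 - 76*m + 54*t^3 + t^2*(6 - 276*m) + t*(30*m^2 - 298*m - 44) - 16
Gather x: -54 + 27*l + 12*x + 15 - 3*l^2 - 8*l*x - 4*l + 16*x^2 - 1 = -3*l^2 + 23*l + 16*x^2 + x*(12 - 8*l) - 40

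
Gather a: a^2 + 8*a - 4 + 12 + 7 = a^2 + 8*a + 15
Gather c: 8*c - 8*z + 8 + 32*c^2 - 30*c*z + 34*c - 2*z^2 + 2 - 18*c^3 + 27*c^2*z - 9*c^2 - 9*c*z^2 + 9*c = -18*c^3 + c^2*(27*z + 23) + c*(-9*z^2 - 30*z + 51) - 2*z^2 - 8*z + 10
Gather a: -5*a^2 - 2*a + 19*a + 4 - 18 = -5*a^2 + 17*a - 14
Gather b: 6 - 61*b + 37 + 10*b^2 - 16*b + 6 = 10*b^2 - 77*b + 49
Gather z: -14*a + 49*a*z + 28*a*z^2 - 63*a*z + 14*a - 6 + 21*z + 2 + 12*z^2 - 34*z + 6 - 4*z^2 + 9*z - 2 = z^2*(28*a + 8) + z*(-14*a - 4)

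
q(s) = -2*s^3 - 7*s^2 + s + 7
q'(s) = -6*s^2 - 14*s + 1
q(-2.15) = -7.63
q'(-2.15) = 3.36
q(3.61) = -174.71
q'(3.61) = -127.73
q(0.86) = 1.41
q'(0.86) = -15.48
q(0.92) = 0.44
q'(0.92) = -16.96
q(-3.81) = 12.19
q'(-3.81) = -32.76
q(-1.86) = -6.21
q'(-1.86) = 6.28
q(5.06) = -426.27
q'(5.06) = -223.46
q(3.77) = -195.89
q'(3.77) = -137.06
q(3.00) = -107.00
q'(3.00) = -95.00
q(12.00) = -4445.00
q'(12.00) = -1031.00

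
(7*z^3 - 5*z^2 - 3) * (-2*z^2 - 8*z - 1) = -14*z^5 - 46*z^4 + 33*z^3 + 11*z^2 + 24*z + 3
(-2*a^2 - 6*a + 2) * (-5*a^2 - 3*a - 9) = 10*a^4 + 36*a^3 + 26*a^2 + 48*a - 18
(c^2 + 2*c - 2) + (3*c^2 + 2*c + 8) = 4*c^2 + 4*c + 6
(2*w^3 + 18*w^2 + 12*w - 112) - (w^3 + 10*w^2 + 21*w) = w^3 + 8*w^2 - 9*w - 112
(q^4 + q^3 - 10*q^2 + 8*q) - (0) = q^4 + q^3 - 10*q^2 + 8*q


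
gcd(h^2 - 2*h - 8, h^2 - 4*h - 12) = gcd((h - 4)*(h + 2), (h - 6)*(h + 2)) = h + 2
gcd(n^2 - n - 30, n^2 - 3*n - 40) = n + 5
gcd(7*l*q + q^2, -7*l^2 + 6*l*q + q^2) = 7*l + q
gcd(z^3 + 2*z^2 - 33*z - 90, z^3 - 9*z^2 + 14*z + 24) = z - 6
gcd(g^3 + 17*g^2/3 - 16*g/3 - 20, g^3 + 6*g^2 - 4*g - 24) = g^2 + 4*g - 12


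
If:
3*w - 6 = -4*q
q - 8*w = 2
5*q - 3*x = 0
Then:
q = 54/35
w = -2/35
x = 18/7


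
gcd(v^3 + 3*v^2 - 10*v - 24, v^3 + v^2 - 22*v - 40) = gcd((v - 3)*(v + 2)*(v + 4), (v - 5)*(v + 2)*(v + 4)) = v^2 + 6*v + 8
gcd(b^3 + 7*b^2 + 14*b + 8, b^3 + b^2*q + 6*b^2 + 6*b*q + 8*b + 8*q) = b^2 + 6*b + 8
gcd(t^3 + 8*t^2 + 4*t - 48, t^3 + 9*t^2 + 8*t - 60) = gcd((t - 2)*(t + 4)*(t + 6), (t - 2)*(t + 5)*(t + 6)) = t^2 + 4*t - 12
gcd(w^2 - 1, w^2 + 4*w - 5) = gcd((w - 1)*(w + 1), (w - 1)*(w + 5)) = w - 1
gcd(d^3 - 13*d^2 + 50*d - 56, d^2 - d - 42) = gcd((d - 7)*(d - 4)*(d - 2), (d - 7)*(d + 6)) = d - 7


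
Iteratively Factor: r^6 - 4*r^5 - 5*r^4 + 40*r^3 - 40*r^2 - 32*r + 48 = (r - 2)*(r^5 - 2*r^4 - 9*r^3 + 22*r^2 + 4*r - 24) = (r - 2)^2*(r^4 - 9*r^2 + 4*r + 12) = (r - 2)^3*(r^3 + 2*r^2 - 5*r - 6) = (r - 2)^3*(r + 3)*(r^2 - r - 2) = (r - 2)^4*(r + 3)*(r + 1)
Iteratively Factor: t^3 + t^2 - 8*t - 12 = (t - 3)*(t^2 + 4*t + 4) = (t - 3)*(t + 2)*(t + 2)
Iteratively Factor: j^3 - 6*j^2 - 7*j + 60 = (j - 5)*(j^2 - j - 12) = (j - 5)*(j + 3)*(j - 4)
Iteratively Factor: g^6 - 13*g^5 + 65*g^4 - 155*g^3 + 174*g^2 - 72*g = (g - 1)*(g^5 - 12*g^4 + 53*g^3 - 102*g^2 + 72*g) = g*(g - 1)*(g^4 - 12*g^3 + 53*g^2 - 102*g + 72) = g*(g - 3)*(g - 1)*(g^3 - 9*g^2 + 26*g - 24) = g*(g - 3)*(g - 2)*(g - 1)*(g^2 - 7*g + 12) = g*(g - 3)^2*(g - 2)*(g - 1)*(g - 4)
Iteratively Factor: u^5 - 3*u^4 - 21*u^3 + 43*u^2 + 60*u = (u - 5)*(u^4 + 2*u^3 - 11*u^2 - 12*u) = (u - 5)*(u + 1)*(u^3 + u^2 - 12*u) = (u - 5)*(u + 1)*(u + 4)*(u^2 - 3*u) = (u - 5)*(u - 3)*(u + 1)*(u + 4)*(u)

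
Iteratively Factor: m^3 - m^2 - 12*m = (m + 3)*(m^2 - 4*m) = (m - 4)*(m + 3)*(m)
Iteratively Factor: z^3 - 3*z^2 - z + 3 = (z + 1)*(z^2 - 4*z + 3) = (z - 3)*(z + 1)*(z - 1)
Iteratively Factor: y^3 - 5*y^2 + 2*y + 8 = (y + 1)*(y^2 - 6*y + 8) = (y - 4)*(y + 1)*(y - 2)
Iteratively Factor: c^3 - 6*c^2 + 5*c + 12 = (c + 1)*(c^2 - 7*c + 12) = (c - 4)*(c + 1)*(c - 3)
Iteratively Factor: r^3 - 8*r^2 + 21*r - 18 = (r - 3)*(r^2 - 5*r + 6) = (r - 3)*(r - 2)*(r - 3)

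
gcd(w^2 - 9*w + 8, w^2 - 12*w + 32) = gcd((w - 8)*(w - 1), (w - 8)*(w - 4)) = w - 8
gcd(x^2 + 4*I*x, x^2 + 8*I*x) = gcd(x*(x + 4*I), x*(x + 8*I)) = x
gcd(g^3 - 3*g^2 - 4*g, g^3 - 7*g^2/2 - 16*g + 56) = g - 4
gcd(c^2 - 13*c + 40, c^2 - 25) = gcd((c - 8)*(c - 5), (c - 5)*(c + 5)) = c - 5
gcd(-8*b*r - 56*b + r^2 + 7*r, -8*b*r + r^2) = -8*b + r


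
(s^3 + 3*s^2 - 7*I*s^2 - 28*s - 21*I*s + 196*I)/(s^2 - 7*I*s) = s + 3 - 28/s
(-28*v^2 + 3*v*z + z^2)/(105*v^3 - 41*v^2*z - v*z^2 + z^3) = (-4*v + z)/(15*v^2 - 8*v*z + z^2)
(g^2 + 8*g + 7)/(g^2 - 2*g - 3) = (g + 7)/(g - 3)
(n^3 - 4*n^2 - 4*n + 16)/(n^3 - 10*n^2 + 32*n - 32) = (n + 2)/(n - 4)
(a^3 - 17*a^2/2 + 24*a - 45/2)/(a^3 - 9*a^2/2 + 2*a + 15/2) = (a - 3)/(a + 1)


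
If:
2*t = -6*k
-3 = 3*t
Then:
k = 1/3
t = -1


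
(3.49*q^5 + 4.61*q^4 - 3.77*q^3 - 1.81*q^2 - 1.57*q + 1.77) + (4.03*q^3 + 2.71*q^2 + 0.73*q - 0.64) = 3.49*q^5 + 4.61*q^4 + 0.26*q^3 + 0.9*q^2 - 0.84*q + 1.13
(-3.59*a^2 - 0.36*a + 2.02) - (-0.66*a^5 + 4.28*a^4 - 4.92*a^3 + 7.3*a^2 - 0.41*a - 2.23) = 0.66*a^5 - 4.28*a^4 + 4.92*a^3 - 10.89*a^2 + 0.05*a + 4.25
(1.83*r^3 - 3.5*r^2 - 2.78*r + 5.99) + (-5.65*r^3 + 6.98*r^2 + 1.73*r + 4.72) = -3.82*r^3 + 3.48*r^2 - 1.05*r + 10.71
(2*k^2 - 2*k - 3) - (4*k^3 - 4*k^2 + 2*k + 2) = -4*k^3 + 6*k^2 - 4*k - 5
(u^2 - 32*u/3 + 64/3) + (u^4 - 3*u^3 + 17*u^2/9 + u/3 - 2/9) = u^4 - 3*u^3 + 26*u^2/9 - 31*u/3 + 190/9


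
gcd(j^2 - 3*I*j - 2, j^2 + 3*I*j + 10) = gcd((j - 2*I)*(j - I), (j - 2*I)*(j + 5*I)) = j - 2*I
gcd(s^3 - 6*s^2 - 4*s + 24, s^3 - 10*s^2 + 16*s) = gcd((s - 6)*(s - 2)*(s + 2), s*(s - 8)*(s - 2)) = s - 2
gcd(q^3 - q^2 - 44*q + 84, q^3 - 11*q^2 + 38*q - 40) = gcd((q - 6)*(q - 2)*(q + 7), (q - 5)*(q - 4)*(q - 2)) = q - 2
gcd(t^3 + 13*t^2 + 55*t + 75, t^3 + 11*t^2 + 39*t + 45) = t^2 + 8*t + 15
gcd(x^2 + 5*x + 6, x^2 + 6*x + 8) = x + 2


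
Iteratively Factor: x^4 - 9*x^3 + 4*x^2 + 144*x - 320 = (x - 5)*(x^3 - 4*x^2 - 16*x + 64) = (x - 5)*(x - 4)*(x^2 - 16) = (x - 5)*(x - 4)*(x + 4)*(x - 4)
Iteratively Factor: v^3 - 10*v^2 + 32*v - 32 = (v - 2)*(v^2 - 8*v + 16) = (v - 4)*(v - 2)*(v - 4)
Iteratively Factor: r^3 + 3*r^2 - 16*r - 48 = (r - 4)*(r^2 + 7*r + 12) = (r - 4)*(r + 3)*(r + 4)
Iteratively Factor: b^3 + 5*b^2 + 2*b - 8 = (b + 4)*(b^2 + b - 2) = (b - 1)*(b + 4)*(b + 2)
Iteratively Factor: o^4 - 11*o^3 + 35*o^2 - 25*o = (o)*(o^3 - 11*o^2 + 35*o - 25) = o*(o - 5)*(o^2 - 6*o + 5) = o*(o - 5)^2*(o - 1)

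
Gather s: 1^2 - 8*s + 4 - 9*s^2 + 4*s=-9*s^2 - 4*s + 5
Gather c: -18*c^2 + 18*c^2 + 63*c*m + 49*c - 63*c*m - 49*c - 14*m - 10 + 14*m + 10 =0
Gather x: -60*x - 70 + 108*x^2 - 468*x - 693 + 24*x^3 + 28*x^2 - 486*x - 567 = 24*x^3 + 136*x^2 - 1014*x - 1330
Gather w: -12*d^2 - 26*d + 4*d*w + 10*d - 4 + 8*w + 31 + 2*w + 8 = -12*d^2 - 16*d + w*(4*d + 10) + 35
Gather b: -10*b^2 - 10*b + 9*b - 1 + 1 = -10*b^2 - b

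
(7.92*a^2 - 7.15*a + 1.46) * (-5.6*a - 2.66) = -44.352*a^3 + 18.9728*a^2 + 10.843*a - 3.8836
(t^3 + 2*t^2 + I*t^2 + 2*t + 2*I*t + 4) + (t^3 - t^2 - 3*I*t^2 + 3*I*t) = 2*t^3 + t^2 - 2*I*t^2 + 2*t + 5*I*t + 4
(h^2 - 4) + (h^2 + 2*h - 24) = 2*h^2 + 2*h - 28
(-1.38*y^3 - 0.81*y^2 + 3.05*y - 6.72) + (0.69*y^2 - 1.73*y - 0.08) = -1.38*y^3 - 0.12*y^2 + 1.32*y - 6.8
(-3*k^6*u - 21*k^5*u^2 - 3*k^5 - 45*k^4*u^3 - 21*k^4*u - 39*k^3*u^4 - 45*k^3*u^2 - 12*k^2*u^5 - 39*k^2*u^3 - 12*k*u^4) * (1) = -3*k^6*u - 21*k^5*u^2 - 3*k^5 - 45*k^4*u^3 - 21*k^4*u - 39*k^3*u^4 - 45*k^3*u^2 - 12*k^2*u^5 - 39*k^2*u^3 - 12*k*u^4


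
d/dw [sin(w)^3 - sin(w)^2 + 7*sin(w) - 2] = (3*sin(w)^2 - 2*sin(w) + 7)*cos(w)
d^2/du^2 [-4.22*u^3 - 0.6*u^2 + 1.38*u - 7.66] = -25.32*u - 1.2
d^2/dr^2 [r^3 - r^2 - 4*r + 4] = 6*r - 2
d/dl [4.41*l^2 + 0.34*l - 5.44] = 8.82*l + 0.34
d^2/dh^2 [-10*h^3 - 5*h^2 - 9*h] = -60*h - 10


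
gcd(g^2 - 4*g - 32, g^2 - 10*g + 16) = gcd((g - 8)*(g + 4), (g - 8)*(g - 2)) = g - 8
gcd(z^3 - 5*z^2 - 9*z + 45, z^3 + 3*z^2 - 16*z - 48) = z + 3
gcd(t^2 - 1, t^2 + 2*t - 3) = t - 1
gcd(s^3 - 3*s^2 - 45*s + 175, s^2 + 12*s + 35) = s + 7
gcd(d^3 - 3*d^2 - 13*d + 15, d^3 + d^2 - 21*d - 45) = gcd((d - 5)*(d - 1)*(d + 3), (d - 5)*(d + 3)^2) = d^2 - 2*d - 15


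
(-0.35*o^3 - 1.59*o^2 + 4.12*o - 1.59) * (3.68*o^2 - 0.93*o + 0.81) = -1.288*o^5 - 5.5257*o^4 + 16.3568*o^3 - 10.9707*o^2 + 4.8159*o - 1.2879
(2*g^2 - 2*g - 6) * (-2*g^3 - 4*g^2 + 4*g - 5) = -4*g^5 - 4*g^4 + 28*g^3 + 6*g^2 - 14*g + 30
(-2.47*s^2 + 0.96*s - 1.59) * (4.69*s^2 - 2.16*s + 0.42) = -11.5843*s^4 + 9.8376*s^3 - 10.5681*s^2 + 3.8376*s - 0.6678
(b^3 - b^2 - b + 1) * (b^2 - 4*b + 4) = b^5 - 5*b^4 + 7*b^3 + b^2 - 8*b + 4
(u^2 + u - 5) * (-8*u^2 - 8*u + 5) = -8*u^4 - 16*u^3 + 37*u^2 + 45*u - 25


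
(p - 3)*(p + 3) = p^2 - 9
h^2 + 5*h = h*(h + 5)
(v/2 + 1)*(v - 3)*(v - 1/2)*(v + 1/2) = v^4/2 - v^3/2 - 25*v^2/8 + v/8 + 3/4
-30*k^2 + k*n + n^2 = (-5*k + n)*(6*k + n)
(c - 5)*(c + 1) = c^2 - 4*c - 5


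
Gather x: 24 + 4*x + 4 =4*x + 28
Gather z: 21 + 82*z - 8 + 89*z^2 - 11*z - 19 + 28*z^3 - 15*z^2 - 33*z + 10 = 28*z^3 + 74*z^2 + 38*z + 4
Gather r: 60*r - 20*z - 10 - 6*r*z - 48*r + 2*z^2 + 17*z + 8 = r*(12 - 6*z) + 2*z^2 - 3*z - 2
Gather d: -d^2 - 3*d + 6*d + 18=-d^2 + 3*d + 18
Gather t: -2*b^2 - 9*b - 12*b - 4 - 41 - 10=-2*b^2 - 21*b - 55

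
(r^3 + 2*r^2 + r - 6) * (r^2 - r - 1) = r^5 + r^4 - 2*r^3 - 9*r^2 + 5*r + 6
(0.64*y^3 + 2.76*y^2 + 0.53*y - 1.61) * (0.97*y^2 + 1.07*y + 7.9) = 0.6208*y^5 + 3.362*y^4 + 8.5233*y^3 + 20.8094*y^2 + 2.4643*y - 12.719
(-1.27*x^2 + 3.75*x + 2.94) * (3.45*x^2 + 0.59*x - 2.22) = -4.3815*x^4 + 12.1882*x^3 + 15.1749*x^2 - 6.5904*x - 6.5268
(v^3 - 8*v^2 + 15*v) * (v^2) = v^5 - 8*v^4 + 15*v^3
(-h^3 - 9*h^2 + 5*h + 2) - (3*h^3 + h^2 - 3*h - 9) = -4*h^3 - 10*h^2 + 8*h + 11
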